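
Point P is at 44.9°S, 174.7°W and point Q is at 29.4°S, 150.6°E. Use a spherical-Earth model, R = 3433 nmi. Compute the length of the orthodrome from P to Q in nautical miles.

cos σ = sin φ₁ sin φ₂ + cos φ₁ cos φ₂ cos Δλ
      = sin(-44.90°)sin(-29.40°) + cos(-44.90°)cos(-29.40°)cos(-34.70°) = 0.8539
σ = 31.365° → d = Rσ = 3433·0.54742 = 1879 nmi

1879 nmi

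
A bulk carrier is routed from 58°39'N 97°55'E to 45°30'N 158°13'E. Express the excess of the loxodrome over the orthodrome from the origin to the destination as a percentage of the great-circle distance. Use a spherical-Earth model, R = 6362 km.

3.1%

Great circle: σ = 0.6603 rad → d_gc = Rσ = 4201.0 km
Rhumb: Δφ = -0.2295, Δλ = +1.0524, Δψ = -0.3770, q = Δφ/Δψ = 0.6088 → d_rh = R√(Δφ²+q²Δλ²) = 4329.8 km
Excess = (4329.8 − 4201.0) / 4201.0 = 128.8 / 4201.0 = 3.07% ≈ 3.1%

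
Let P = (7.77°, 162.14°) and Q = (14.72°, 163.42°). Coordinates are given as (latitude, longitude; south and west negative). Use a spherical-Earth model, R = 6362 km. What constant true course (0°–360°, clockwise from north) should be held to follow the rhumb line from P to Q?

10.2°

Δψ = ln[tan(π/4+φ₂/2)/tan(π/4+φ₁/2)] = +0.1238
Δλ = +0.0223 rad (taken the short way round)
course = atan2(Δλ, Δψ) = 10.23°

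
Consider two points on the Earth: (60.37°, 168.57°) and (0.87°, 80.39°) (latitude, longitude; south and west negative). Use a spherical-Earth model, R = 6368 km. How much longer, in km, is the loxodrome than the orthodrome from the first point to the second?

362 km

Great circle: cos σ = sin φ₁ sin φ₂ + cos φ₁ cos φ₂ cos Δλ,  σ = 1.5419 rad → d_gc = 9818.8 km
Rhumb line: Δψ = -1.3148, q = Δφ/Δψ = 0.7899, d_rh = R√(Δφ²+q²Δλ²) = 10181.1 km
Excess = 10181.1 − 9818.8 = 362.3 ≈ 362 km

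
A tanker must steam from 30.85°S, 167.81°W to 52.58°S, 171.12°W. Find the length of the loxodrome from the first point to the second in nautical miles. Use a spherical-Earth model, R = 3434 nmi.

Δψ = ln[tan(π/4+φ₂/2)/tan(π/4+φ₁/2)] = -0.5162;  Δφ = -0.3793 rad,  Δλ = -0.0578 rad
q = Δφ/Δψ = 0.7347
d = R·√(Δφ² + q²Δλ²) = 3434·0.38163 = 1311 nmi

1311 nmi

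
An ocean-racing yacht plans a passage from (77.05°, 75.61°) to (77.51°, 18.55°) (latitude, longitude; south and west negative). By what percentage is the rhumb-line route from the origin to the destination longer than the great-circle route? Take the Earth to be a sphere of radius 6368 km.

Great circle: σ = 0.2108 rad → d_gc = Rσ = 1342.6 km
Rhumb: Δφ = +0.0080, Δλ = -0.9959, Δψ = +0.0365, q = Δφ/Δψ = 0.2202 → d_rh = R√(Δφ²+q²Δλ²) = 1397.2 km
Excess = (1397.2 − 1342.6) / 1342.6 = 54.6 / 1342.6 = 4.07% ≈ 4.1%

4.1%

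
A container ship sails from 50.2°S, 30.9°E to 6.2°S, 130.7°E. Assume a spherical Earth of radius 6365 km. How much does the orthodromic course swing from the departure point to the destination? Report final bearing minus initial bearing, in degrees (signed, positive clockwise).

Initial bearing θ₁ = atan2(sin Δλ cos φ₂, cos φ₁ sin φ₂ − sin φ₁ cos φ₂ cos Δλ) = 101.49°
Final bearing θ₂ = (initial bearing from the destination back to the start) + 180° = 39.12°
Δθ = θ₂ − θ₁ = -62.4°

-62.4°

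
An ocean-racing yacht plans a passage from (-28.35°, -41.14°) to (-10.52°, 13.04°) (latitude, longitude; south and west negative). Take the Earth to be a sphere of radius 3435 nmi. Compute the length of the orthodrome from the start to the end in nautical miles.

3215 nmi

Haversine: a = sin²(Δφ/2)+cos φ₁ cos φ₂ sin²(Δλ/2) = 0.20345;  σ = 2·atan2(√a,√(1−a))
σ = 53.623° → d = Rσ = 3435·0.93590 = 3215 nmi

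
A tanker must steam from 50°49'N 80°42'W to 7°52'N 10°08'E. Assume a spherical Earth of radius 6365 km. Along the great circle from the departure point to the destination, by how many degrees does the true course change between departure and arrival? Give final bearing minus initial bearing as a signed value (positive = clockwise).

At departure: θ₁ = atan2(sin Δλ cos φ₂, cos φ₁ sin φ₂ − sin φ₁ cos φ₂ cos Δλ) = 84.37°
At arrival: θ₂ = atan2(sin Δλ cos φ₁, −cos φ₂ sin φ₁ + sin φ₂ cos φ₁ cos Δλ) = 140.60°
Δθ = θ₂ − θ₁ = +56.2°

+56.2°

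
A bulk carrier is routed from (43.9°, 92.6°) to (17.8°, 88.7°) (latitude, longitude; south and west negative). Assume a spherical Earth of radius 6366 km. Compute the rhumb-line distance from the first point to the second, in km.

2923 km

Δψ = ln[tan(π/4+φ₂/2)/tan(π/4+φ₁/2)] = -0.5387;  Δφ = -0.4555 rad,  Δλ = -0.0681 rad
q = Δφ/Δψ = 0.8456
d = R·√(Δφ² + q²Δλ²) = 6366·0.45915 = 2923 km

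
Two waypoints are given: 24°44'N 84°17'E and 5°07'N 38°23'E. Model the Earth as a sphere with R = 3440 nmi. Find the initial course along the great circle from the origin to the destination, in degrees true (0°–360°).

N = sin Δλ·cos φ₂ = -0.7153;  D = cos φ₁ sin φ₂ − sin φ₁ cos φ₂ cos Δλ = -0.2090
initial course = atan2(N, D) = 253.71°

253.7°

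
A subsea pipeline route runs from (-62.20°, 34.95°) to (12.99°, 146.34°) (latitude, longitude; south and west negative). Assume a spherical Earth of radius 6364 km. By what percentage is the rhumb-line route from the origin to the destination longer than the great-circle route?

5.3%

Great circle: σ = 1.9440 rad → d_gc = Rσ = 12371.5 km
Rhumb: Δφ = +1.3123, Δλ = +1.9441, Δψ = +1.6251, q = Δφ/Δψ = 0.8075 → d_rh = R√(Δφ²+q²Δλ²) = 13021.7 km
Excess = (13021.7 − 12371.5) / 12371.5 = 650.2 / 12371.5 = 5.26% ≈ 5.3%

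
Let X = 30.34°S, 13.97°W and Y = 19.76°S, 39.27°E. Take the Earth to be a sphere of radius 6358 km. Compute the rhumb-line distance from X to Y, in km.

Δψ = ln[tan(π/4+φ₂/2)/tan(π/4+φ₁/2)] = +0.2042;  Δφ = +0.1847 rad,  Δλ = +0.9292 rad
q = Δφ/Δψ = 0.9041
d = R·√(Δφ² + q²Δλ²) = 6358·0.86014 = 5469 km

5469 km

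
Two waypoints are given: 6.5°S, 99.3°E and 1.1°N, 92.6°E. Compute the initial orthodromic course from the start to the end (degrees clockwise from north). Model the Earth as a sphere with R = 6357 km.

N = sin Δλ·cos φ₂ = -0.1166;  D = cos φ₁ sin φ₂ − sin φ₁ cos φ₂ cos Δλ = +0.1315
initial course = atan2(N, D) = 318.42°

318.4°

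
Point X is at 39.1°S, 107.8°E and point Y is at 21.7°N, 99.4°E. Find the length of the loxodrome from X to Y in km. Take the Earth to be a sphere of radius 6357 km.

Δψ = ln[tan(π/4+φ₂/2)/tan(π/4+φ₁/2)] = +1.1307;  Δφ = +1.0612 rad,  Δλ = -0.1466 rad
q = Δφ/Δψ = 0.9385
d = R·√(Δφ² + q²Δλ²) = 6357·1.07004 = 6802 km

6802 km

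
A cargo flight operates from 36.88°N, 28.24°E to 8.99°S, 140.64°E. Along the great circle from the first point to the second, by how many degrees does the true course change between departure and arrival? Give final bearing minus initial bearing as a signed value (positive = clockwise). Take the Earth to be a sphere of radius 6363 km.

At departure: θ₁ = atan2(sin Δλ cos φ₂, cos φ₁ sin φ₂ − sin φ₁ cos φ₂ cos Δλ) = 83.70°
At arrival: θ₂ = atan2(sin Δλ cos φ₁, −cos φ₂ sin φ₁ + sin φ₂ cos φ₁ cos Δλ) = 126.40°
Δθ = θ₂ − θ₁ = +42.7°

+42.7°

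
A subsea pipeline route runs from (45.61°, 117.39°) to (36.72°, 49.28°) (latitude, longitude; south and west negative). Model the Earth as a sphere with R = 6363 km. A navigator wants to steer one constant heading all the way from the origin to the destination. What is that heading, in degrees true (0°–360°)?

Δψ = ln[tan(π/4+φ₂/2)/tan(π/4+φ₁/2)] = -0.2066
Δλ = -1.1887 rad (taken the short way round)
course = atan2(Δλ, Δψ) = 260.14°

260.1°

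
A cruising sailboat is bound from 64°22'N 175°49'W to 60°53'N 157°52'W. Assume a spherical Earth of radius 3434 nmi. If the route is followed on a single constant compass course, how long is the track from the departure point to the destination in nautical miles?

Rhumb course C = atan2(Δλ, Δψ) with Δψ = ln[tan(π/4+φ₂/2)/tan(π/4+φ₁/2)] = -0.1324, Δλ = +0.3133 → C = 112.91°
d = R·|Δφ| / |cos C| = 3434·0.06080 / 0.38926 = 536 nmi

536 nmi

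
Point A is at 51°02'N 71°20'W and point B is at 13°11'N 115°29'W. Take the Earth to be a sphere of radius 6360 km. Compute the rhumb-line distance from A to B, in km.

Rhumb course C = atan2(Δλ, Δψ) with Δψ = ln[tan(π/4+φ₂/2)/tan(π/4+φ₁/2)] = -0.8069, Δλ = -0.7706 → C = 223.68°
d = R·|Δφ| / |cos C| = 6360·0.66061 / 0.72320 = 5810 km

5810 km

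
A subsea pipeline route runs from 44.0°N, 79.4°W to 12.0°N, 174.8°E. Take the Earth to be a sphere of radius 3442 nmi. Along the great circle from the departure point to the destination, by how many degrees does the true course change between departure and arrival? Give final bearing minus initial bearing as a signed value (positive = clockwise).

At departure: θ₁ = atan2(sin Δλ cos φ₂, cos φ₁ sin φ₂ − sin φ₁ cos φ₂ cos Δλ) = 289.57°
At arrival: θ₂ = atan2(sin Δλ cos φ₁, −cos φ₂ sin φ₁ + sin φ₂ cos φ₁ cos Δλ) = 223.86°
Δθ = θ₂ − θ₁ = -65.7°

-65.7°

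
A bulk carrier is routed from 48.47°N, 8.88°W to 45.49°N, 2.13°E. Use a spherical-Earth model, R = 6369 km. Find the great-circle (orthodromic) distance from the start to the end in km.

897 km

cos σ = sin φ₁ sin φ₂ + cos φ₁ cos φ₂ cos Δλ
      = sin(48.47°)sin(45.49°) + cos(48.47°)cos(45.49°)cos(11.01°) = 0.9901
σ = 8.072° → d = Rσ = 6369·0.14088 = 897 km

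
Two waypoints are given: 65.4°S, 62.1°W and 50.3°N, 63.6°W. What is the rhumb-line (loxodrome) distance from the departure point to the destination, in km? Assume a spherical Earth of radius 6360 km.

12844 km

Δψ = ln[tan(π/4+φ₂/2)/tan(π/4+φ₁/2)] = +2.5420;  Δφ = +2.0193 rad,  Δλ = -0.0262 rad
q = Δφ/Δψ = 0.7944
d = R·√(Δφ² + q²Δλ²) = 6360·2.01945 = 12844 km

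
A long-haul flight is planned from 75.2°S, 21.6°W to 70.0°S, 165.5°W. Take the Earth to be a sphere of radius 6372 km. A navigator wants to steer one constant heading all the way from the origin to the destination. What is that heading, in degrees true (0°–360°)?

276.9°

Δψ = ln[tan(π/4+φ₂/2)/tan(π/4+φ₁/2)] = +0.3057
Δλ = -2.5115 rad (taken the short way round)
course = atan2(Δλ, Δψ) = 276.94°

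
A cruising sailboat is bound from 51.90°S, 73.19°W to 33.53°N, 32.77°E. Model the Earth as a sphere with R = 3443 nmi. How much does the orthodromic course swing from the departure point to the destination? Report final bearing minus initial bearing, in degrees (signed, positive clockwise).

-32.1°

Initial bearing θ₁ = atan2(sin Δλ cos φ₂, cos φ₁ sin φ₂ − sin φ₁ cos φ₂ cos Δλ) = 78.68°
Final bearing θ₂ = (initial bearing from the destination back to the start) + 180° = 46.54°
Δθ = θ₂ − θ₁ = -32.1°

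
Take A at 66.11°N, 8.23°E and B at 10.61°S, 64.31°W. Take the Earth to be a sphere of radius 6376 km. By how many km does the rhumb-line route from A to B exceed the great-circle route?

Great circle: cos σ = sin φ₁ sin φ₂ + cos φ₁ cos φ₂ cos Δλ,  σ = 1.6197 rad → d_gc = 10327.4 km
Rhumb line: Δψ = -1.7395, q = Δφ/Δψ = 0.7698, d_rh = R√(Δφ²+q²Δλ²) = 10559.4 km
Excess = 10559.4 − 10327.4 = 232.0 ≈ 232 km

232 km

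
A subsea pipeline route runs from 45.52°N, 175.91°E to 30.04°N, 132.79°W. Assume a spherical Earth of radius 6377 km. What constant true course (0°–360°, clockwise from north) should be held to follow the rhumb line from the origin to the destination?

Meridional parts: M(φ₁)=+0.8943, M(φ₂)=+0.5501 → ΔM = -0.3442;  Δλ = +0.8954 rad
tan C = Δλ / ΔM = -2.6016 → C = 111.03°

111.0°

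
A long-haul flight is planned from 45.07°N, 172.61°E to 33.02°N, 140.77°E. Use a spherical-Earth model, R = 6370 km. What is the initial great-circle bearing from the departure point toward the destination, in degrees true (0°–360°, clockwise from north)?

254.9°

N = sin Δλ·cos φ₂ = -0.4423;  D = cos φ₁ sin φ₂ − sin φ₁ cos φ₂ cos Δλ = -0.1194
initial course = atan2(N, D) = 254.89°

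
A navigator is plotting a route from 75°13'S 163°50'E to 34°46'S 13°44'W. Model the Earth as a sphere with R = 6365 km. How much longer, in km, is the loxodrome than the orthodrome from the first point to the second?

3175 km

Great circle: cos σ = sin φ₁ sin φ₂ + cos φ₁ cos φ₂ cos Δλ,  σ = 1.2218 rad → d_gc = 7776.886 km
Rhumb line: Δψ = +1.3944, q = Δφ/Δψ = 0.5063, d_rh = R√(Δφ²+q²Δλ²) = 10951.388 km
Excess = 10951.388 − 7776.886 = 3174.502 ≈ 3175 km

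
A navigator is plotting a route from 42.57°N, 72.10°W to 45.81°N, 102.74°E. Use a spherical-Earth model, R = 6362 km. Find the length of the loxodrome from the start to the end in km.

Δψ = ln[tan(π/4+φ₂/2)/tan(π/4+φ₁/2)] = +0.0789;  Δφ = +0.0565 rad,  Δλ = +3.0515 rad
q = Δφ/Δψ = 0.7168
d = R·√(Δφ² + q²Δλ²) = 6362·2.18794 = 13920 km

13920 km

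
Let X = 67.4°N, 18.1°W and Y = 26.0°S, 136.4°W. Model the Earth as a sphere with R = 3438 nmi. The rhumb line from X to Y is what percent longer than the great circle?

5.6%

Great circle: σ = 2.1754 rad → d_gc = Rσ = 7479.1 nmi
Rhumb: Δφ = -1.6301, Δλ = -2.0647, Δψ = -2.0806, q = Δφ/Δψ = 0.7835 → d_rh = R√(Δφ²+q²Δλ²) = 7895.7 nmi
Excess = (7895.7 − 7479.1) / 7479.1 = 416.6 / 7479.1 = 5.57% ≈ 5.6%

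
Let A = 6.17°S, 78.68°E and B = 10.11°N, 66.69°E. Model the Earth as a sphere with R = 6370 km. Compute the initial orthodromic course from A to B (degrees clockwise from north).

323.7°

θ = atan2( sin Δλ·cos φ₂ ,  cos φ₁ sin φ₂ − sin φ₁ cos φ₂ cos Δλ )
  = atan2(-0.2045, +0.2780) = 323.66°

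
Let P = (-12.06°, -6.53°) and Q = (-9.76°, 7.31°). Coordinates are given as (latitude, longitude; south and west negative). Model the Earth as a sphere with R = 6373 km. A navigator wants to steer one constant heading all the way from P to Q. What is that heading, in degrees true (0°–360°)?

80.4°

Meridional parts: M(φ₁)=-0.2121, M(φ₂)=-0.1712 → ΔM = +0.0409;  Δλ = +0.2416 rad
tan C = Δλ / ΔM = +5.9082 → C = 80.39°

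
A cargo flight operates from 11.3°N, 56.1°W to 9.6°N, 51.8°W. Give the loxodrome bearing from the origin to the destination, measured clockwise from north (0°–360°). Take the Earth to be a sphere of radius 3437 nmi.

111.9°

Meridional parts: M(φ₁)=+0.1985, M(φ₂)=+0.1683 → ΔM = -0.0302;  Δλ = +0.0750 rad
tan C = Δλ / ΔM = -2.4874 → C = 111.90°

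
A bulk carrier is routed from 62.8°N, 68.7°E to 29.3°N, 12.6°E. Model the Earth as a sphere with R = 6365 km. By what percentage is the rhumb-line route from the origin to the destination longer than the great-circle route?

Great circle: σ = 0.8532 rad → d_gc = Rσ = 5430.5 km
Rhumb: Δφ = -0.5847, Δλ = -0.9791, Δψ = -0.8839, q = Δφ/Δψ = 0.6615 → d_rh = R√(Δφ²+q²Δλ²) = 5553.9 km
Excess = (5553.9 − 5430.5) / 5430.5 = 123.4 / 5430.5 = 2.27% ≈ 2.3%

2.3%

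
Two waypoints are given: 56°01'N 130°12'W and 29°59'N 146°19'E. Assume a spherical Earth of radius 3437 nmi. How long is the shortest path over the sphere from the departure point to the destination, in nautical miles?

cos σ = sin φ₁ sin φ₂ + cos φ₁ cos φ₂ cos Δλ
      = sin(56.02°)sin(29.98°) + cos(56.02°)cos(29.98°)cos(-83.48°) = 0.4693
σ = 62.009° → d = Rσ = 3437·1.08226 = 3720 nmi

3720 nmi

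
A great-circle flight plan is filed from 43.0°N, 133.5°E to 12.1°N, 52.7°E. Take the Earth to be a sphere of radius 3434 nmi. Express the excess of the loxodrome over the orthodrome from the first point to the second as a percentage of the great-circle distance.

2.2%

Great circle: σ = 1.3106 rad → d_gc = Rσ = 4500.5 nmi
Rhumb: Δφ = -0.5393, Δλ = -1.4102, Δψ = -0.6201, q = Δφ/Δψ = 0.8698 → d_rh = R√(Δφ²+q²Δλ²) = 4601.1 nmi
Excess = (4601.1 − 4500.5) / 4500.5 = 100.6 / 4500.5 = 2.24% ≈ 2.2%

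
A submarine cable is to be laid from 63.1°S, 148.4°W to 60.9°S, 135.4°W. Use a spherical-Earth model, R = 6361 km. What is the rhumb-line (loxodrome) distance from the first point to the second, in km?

Rhumb course C = atan2(Δλ, Δψ) with Δψ = ln[tan(π/4+φ₂/2)/tan(π/4+φ₁/2)] = +0.0818, Δλ = +0.2269 → C = 70.17°
d = R·|Δφ| / |cos C| = 6361·0.03840 / 0.33926 = 720 km

720 km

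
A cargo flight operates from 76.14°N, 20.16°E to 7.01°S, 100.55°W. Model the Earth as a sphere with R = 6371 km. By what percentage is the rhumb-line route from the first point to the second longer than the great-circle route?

10.1%

Great circle: σ = 1.8131 rad → d_gc = Rσ = 11551.1 km
Rhumb: Δφ = -1.4512, Δλ = -2.1068, Δψ = -2.2301, q = Δφ/Δψ = 0.6507 → d_rh = R√(Δφ²+q²Δλ²) = 12719.2 km
Excess = (12719.2 − 11551.1) / 11551.1 = 1168.1 / 11551.1 = 10.11% ≈ 10.1%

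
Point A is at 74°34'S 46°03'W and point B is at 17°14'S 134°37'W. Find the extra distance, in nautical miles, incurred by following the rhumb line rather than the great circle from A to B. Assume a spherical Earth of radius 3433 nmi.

Great circle: cos σ = sin φ₁ sin φ₂ + cos φ₁ cos φ₂ cos Δλ,  σ = 1.2745 rad → d_gc = 4375.5 nmi
Rhumb line: Δψ = +1.6934, q = Δφ/Δψ = 0.5909, d_rh = R√(Δφ²+q²Δλ²) = 4651.3 nmi
Excess = 4651.3 − 4375.5 = 275.8 ≈ 276 nmi

276 nmi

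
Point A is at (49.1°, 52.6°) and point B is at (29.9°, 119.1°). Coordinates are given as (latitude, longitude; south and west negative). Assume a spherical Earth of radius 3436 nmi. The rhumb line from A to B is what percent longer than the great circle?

Great circle: σ = 0.9234 rad → d_gc = Rσ = 3172.8 nmi
Rhumb: Δφ = -0.3351, Δλ = +1.1606, Δψ = -0.4392, q = Δφ/Δψ = 0.7630 → d_rh = R√(Δφ²+q²Δλ²) = 3253.5 nmi
Excess = (3253.5 − 3172.8) / 3172.8 = 80.7 / 3172.8 = 2.54% ≈ 2.5%

2.5%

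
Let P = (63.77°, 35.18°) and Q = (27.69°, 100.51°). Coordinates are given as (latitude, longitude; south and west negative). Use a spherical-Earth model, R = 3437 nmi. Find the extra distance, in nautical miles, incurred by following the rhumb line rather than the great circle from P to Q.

102 nmi

Great circle: cos σ = sin φ₁ sin φ₂ + cos φ₁ cos φ₂ cos Δλ,  σ = 0.9518 rad → d_gc = 3271.5 nmi
Rhumb line: Δψ = -0.9535, q = Δφ/Δψ = 0.6604, d_rh = R√(Δφ²+q²Δλ²) = 3373.8 nmi
Excess = 3373.8 − 3271.5 = 102.3 ≈ 102 nmi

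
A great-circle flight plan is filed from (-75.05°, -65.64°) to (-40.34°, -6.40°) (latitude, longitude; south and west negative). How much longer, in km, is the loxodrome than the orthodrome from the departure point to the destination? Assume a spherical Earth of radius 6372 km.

161 km

Great circle: cos σ = sin φ₁ sin φ₂ + cos φ₁ cos φ₂ cos Δλ,  σ = 0.7583 rad → d_gc = 4832.1 km
Rhumb line: Δψ = +1.2603, q = Δφ/Δψ = 0.4807, d_rh = R√(Δφ²+q²Δλ²) = 4993.0 km
Excess = 4993.0 − 4832.1 = 160.9 ≈ 161 km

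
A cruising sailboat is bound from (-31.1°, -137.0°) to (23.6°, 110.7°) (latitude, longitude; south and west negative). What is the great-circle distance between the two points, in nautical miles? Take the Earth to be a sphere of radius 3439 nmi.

7221 nmi

cos σ = sin φ₁ sin φ₂ + cos φ₁ cos φ₂ cos Δλ
      = sin(-31.10°)sin(23.60°) + cos(-31.10°)cos(23.60°)cos(-112.30°) = -0.5045
σ = 120.300° → d = Rσ = 3439·2.09964 = 7221 nmi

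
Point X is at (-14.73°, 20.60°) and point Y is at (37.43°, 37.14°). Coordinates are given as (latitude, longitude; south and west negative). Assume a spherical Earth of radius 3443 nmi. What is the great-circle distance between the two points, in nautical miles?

3271 nmi

Haversine: a = sin²(Δφ/2)+cos φ₁ cos φ₂ sin²(Δλ/2) = 0.20916;  σ = 2·atan2(√a,√(1−a))
σ = 54.431° → d = Rσ = 3443·0.95000 = 3271 nmi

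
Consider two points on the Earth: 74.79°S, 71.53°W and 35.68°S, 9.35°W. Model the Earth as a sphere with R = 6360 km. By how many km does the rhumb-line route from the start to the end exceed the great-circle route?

190 km

Great circle: cos σ = sin φ₁ sin φ₂ + cos φ₁ cos φ₂ cos Δλ,  σ = 0.8469 rad → d_gc = 5386.5 km
Rhumb line: Δψ = +1.3461, q = Δφ/Δψ = 0.5071, d_rh = R√(Δφ²+q²Δλ²) = 5576.4 km
Excess = 5576.4 − 5386.5 = 189.9 ≈ 190 km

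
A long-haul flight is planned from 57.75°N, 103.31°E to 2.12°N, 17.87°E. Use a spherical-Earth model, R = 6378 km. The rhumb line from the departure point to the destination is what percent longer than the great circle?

Great circle: σ = 1.4970 rad → d_gc = Rσ = 9548.2 km
Rhumb: Δφ = -0.9709, Δλ = -1.4912, Δψ = -1.2039, q = Δφ/Δψ = 0.8065 → d_rh = R√(Δφ²+q²Δλ²) = 9857.9 km
Excess = (9857.9 − 9548.2) / 9548.2 = 309.7 / 9548.2 = 3.24% ≈ 3.2%

3.2%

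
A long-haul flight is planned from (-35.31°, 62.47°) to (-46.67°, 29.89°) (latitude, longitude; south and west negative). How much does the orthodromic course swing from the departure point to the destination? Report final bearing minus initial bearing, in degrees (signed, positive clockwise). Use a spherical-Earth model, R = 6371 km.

At departure: θ₁ = atan2(sin Δλ cos φ₂, cos φ₁ sin φ₂ − sin φ₁ cos φ₂ cos Δλ) = 234.93°
At arrival: θ₂ = atan2(sin Δλ cos φ₁, −cos φ₂ sin φ₁ + sin φ₂ cos φ₁ cos Δλ) = 256.74°
Δθ = θ₂ − θ₁ = +21.8°

+21.8°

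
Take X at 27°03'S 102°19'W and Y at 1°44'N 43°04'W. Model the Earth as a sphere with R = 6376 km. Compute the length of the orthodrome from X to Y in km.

7101 km

cos σ = sin φ₁ sin φ₂ + cos φ₁ cos φ₂ cos Δλ
      = sin(-27.05°)sin(1.73°) + cos(-27.05°)cos(1.73°)cos(59.25°) = 0.4414
σ = 63.807° → d = Rσ = 6376·1.11364 = 7101 km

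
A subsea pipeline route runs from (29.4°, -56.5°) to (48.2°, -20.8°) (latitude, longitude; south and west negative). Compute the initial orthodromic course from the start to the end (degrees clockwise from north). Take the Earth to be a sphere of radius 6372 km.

N = sin Δλ·cos φ₂ = +0.3889;  D = cos φ₁ sin φ₂ − sin φ₁ cos φ₂ cos Δλ = +0.3838
initial course = atan2(N, D) = 45.39°

45.4°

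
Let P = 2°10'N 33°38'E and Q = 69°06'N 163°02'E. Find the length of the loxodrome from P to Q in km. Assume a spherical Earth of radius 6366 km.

12593 km

Rhumb course C = atan2(Δλ, Δψ) with Δψ = ln[tan(π/4+φ₂/2)/tan(π/4+φ₁/2)] = +1.6526, Δλ = +2.2585 → C = 53.81°
d = R·|Δφ| / |cos C| = 6366·1.16821 / 0.59053 = 12593 km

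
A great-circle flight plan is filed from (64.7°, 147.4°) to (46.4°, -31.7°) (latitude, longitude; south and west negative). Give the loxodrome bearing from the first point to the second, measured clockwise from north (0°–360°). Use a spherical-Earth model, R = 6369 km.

259.5°

Meridional parts: M(φ₁)=+1.4941, M(φ₂)=+0.9164 → ΔM = -0.5778;  Δλ = -3.1259 rad
tan C = Δλ / ΔM = +5.4102 → C = 259.53°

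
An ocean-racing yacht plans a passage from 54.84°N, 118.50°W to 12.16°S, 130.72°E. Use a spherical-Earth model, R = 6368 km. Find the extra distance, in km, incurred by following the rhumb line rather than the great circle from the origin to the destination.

Great circle: cos σ = sin φ₁ sin φ₂ + cos φ₁ cos φ₂ cos Δλ,  σ = 1.9519 rad → d_gc = 12429.6 km
Rhumb line: Δψ = -1.3632, q = Δφ/Δψ = 0.8578, d_rh = R√(Δφ²+q²Δλ²) = 12922.8 km
Excess = 12922.8 − 12429.6 = 493.2 ≈ 493 km

493 km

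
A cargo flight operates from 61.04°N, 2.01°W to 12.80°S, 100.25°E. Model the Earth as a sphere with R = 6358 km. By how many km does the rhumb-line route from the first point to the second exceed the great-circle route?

480 km

Great circle: cos σ = sin φ₁ sin φ₂ + cos φ₁ cos φ₂ cos Δλ,  σ = 1.8693 rad → d_gc = 11885.1 km
Rhumb line: Δψ = -1.5791, q = Δφ/Δψ = 0.8161, d_rh = R√(Δφ²+q²Δλ²) = 12365.5 km
Excess = 12365.5 − 11885.1 = 480.4 ≈ 480 km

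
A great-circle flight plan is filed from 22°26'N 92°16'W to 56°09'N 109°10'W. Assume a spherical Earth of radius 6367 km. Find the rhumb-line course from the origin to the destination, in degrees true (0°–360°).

339.5°

Δψ = ln[tan(π/4+φ₂/2)/tan(π/4+φ₁/2)] = +0.7878
Δλ = -0.2950 rad (taken the short way round)
course = atan2(Δλ, Δψ) = 339.47°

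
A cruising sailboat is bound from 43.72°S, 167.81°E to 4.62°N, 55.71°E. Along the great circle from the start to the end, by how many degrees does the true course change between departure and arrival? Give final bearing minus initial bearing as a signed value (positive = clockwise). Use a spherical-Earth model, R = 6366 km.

+57.2°

At departure: θ₁ = atan2(sin Δλ cos φ₂, cos φ₁ sin φ₂ − sin φ₁ cos φ₂ cos Δλ) = 257.72°
At arrival: θ₂ = atan2(sin Δλ cos φ₁, −cos φ₂ sin φ₁ + sin φ₂ cos φ₁ cos Δλ) = 314.89°
Δθ = θ₂ − θ₁ = +57.2°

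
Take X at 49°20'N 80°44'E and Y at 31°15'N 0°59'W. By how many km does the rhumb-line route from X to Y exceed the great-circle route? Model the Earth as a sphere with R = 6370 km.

Great circle: cos σ = sin φ₁ sin φ₂ + cos φ₁ cos φ₂ cos Δλ,  σ = 1.0772 rad → d_gc = 6862.0 km
Rhumb line: Δψ = -0.4180, q = Δφ/Δψ = 0.7550, d_rh = R√(Δφ²+q²Δλ²) = 7147.6 km
Excess = 7147.6 − 6862.0 = 285.6 ≈ 286 km

286 km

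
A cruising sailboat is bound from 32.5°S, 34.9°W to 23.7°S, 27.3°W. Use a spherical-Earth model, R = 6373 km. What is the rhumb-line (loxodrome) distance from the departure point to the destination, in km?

Rhumb course C = atan2(Δλ, Δψ) with Δψ = ln[tan(π/4+φ₂/2)/tan(π/4+φ₁/2)] = +0.1744, Δλ = +0.1326 → C = 37.26°
d = R·|Δφ| / |cos C| = 6373·0.15359 / 0.79591 = 1230 km

1230 km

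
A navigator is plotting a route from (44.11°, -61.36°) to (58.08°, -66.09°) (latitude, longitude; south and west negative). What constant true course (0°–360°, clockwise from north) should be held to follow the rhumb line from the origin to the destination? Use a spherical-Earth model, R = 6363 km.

Δψ = ln[tan(π/4+φ₂/2)/tan(π/4+φ₁/2)] = +0.3922
Δλ = -0.0826 rad (taken the short way round)
course = atan2(Δλ, Δψ) = 348.11°

348.1°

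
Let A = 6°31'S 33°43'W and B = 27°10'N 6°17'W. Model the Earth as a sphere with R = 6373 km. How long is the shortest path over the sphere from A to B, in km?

Haversine: a = sin²(Δφ/2)+cos φ₁ cos φ₂ sin²(Δλ/2) = 0.13364;  σ = 2·atan2(√a,√(1−a))
σ = 42.886° → d = Rσ = 6373·0.74849 = 4770 km

4770 km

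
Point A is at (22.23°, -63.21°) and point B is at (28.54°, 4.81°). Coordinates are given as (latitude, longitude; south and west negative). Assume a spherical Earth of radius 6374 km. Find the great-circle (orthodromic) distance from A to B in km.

cos σ = sin φ₁ sin φ₂ + cos φ₁ cos φ₂ cos Δλ
      = sin(22.23°)sin(28.54°) + cos(22.23°)cos(28.54°)cos(68.02°) = 0.4851
σ = 60.980° → d = Rσ = 6374·1.06430 = 6784 km

6784 km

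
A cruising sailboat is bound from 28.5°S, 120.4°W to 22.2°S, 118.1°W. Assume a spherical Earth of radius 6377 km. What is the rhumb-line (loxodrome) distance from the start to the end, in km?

738 km

Rhumb course C = atan2(Δλ, Δψ) with Δψ = ln[tan(π/4+φ₂/2)/tan(π/4+φ₁/2)] = +0.1218, Δλ = +0.0401 → C = 18.25°
d = R·|Δφ| / |cos C| = 6377·0.10996 / 0.94972 = 738 km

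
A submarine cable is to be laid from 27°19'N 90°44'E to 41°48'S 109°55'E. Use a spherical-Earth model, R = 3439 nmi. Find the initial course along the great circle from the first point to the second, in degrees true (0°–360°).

165.0°

N = sin Δλ·cos φ₂ = +0.2450;  D = cos φ₁ sin φ₂ − sin φ₁ cos φ₂ cos Δλ = -0.9153
initial course = atan2(N, D) = 165.02°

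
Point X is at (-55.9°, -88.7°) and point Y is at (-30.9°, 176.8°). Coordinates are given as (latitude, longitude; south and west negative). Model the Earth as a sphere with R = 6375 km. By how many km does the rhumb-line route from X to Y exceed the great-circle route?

491 km

Great circle: cos σ = sin φ₁ sin φ₂ + cos φ₁ cos φ₂ cos Δλ,  σ = 1.1729 rad → d_gc = 7477.1 km
Rhumb line: Δψ = +0.6144, q = Δφ/Δψ = 0.7102, d_rh = R√(Δφ²+q²Δλ²) = 7968.4 km
Excess = 7968.4 − 7477.1 = 491.3 ≈ 491 km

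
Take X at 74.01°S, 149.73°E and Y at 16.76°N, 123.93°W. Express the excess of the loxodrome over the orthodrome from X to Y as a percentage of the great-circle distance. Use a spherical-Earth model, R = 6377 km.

3.8%

Great circle: σ = 1.8342 rad → d_gc = Rσ = 11696.7 km
Rhumb: Δφ = +1.5842, Δλ = +1.5069, Δψ = +2.2597, q = Δφ/Δψ = 0.7011 → d_rh = R√(Δφ²+q²Δλ²) = 12143.1 km
Excess = (12143.1 − 11696.7) / 11696.7 = 446.4 / 11696.7 = 3.82% ≈ 3.8%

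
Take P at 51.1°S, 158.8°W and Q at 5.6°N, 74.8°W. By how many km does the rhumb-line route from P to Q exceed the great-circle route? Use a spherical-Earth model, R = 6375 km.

203 km

Great circle: cos σ = sin φ₁ sin φ₂ + cos φ₁ cos φ₂ cos Δλ,  σ = 1.5814 rad → d_gc = 10081.5 km
Rhumb line: Δψ = +1.1388, q = Δφ/Δψ = 0.8690, d_rh = R√(Δφ²+q²Δλ²) = 10284.1 km
Excess = 10284.1 − 10081.5 = 202.6 ≈ 203 km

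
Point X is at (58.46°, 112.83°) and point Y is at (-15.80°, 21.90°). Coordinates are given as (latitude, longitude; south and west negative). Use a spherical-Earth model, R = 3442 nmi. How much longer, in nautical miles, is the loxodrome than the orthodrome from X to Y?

156 nmi

Great circle: cos σ = sin φ₁ sin φ₂ + cos φ₁ cos φ₂ cos Δλ,  σ = 1.8134 rad → d_gc = 6241.7 nmi
Rhumb line: Δψ = -1.5437, q = Δφ/Δψ = 0.8396, d_rh = R√(Δφ²+q²Δλ²) = 6398.0 nmi
Excess = 6398.0 − 6241.7 = 156.3 ≈ 156 nmi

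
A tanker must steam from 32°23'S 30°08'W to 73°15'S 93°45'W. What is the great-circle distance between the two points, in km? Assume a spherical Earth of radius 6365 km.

5733 km

cos σ = sin φ₁ sin φ₂ + cos φ₁ cos φ₂ cos Δλ
      = sin(-32.38°)sin(-73.25°) + cos(-32.38°)cos(-73.25°)cos(-63.62°) = 0.6210
σ = 51.610° → d = Rσ = 6365·0.90077 = 5733 km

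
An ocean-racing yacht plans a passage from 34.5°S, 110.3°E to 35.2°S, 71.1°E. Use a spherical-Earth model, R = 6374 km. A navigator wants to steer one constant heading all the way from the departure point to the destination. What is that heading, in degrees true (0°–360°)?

Δψ = ln[tan(π/4+φ₂/2)/tan(π/4+φ₁/2)] = -0.0149
Δλ = -0.6842 rad (taken the short way round)
course = atan2(Δλ, Δψ) = 268.75°

268.8°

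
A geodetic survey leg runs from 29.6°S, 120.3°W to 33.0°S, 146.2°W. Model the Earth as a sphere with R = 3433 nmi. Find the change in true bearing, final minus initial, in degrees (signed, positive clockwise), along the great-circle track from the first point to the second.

Initial bearing θ₁ = atan2(sin Δλ cos φ₂, cos φ₁ sin φ₂ − sin φ₁ cos φ₂ cos Δλ) = 254.60°
Final bearing θ₂ = (initial bearing from the destination back to the start) + 180° = 268.23°
Δθ = θ₂ − θ₁ = +13.6°

+13.6°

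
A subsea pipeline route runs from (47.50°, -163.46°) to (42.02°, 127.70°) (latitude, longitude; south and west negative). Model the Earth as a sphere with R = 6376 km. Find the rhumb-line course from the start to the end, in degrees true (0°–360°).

263.6°

Meridional parts: M(φ₁)=+0.9445, M(φ₂)=+0.8096 → ΔM = -0.1349;  Δλ = -1.2015 rad
tan C = Δλ / ΔM = +8.9097 → C = 263.60°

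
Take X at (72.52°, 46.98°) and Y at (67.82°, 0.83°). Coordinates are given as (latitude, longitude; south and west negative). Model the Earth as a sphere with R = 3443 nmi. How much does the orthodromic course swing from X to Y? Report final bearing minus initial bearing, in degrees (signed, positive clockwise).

-43.7°

Initial bearing θ₁ = atan2(sin Δλ cos φ₂, cos φ₁ sin φ₂ − sin φ₁ cos φ₂ cos Δλ) = 276.02°
Final bearing θ₂ = (initial bearing from the destination back to the start) + 180° = 232.30°
Δθ = θ₂ − θ₁ = -43.7°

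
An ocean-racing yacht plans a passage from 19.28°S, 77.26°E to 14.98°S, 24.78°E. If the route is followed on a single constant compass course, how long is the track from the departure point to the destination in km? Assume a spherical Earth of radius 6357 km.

Rhumb course C = atan2(Δλ, Δψ) with Δψ = ln[tan(π/4+φ₂/2)/tan(π/4+φ₁/2)] = +0.0786, Δλ = -0.9159 → C = 274.90°
d = R·|Δφ| / |cos C| = 6357·0.07505 / 0.08545 = 5583 km

5583 km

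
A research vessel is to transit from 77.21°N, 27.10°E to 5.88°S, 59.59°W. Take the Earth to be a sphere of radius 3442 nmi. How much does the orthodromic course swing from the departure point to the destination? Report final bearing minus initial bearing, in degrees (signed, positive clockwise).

-72.7°

Initial bearing θ₁ = atan2(sin Δλ cos φ₂, cos φ₁ sin φ₂ − sin φ₁ cos φ₂ cos Δλ) = 265.47°
Final bearing θ₂ = (initial bearing from the destination back to the start) + 180° = 192.82°
Δθ = θ₂ − θ₁ = -72.7°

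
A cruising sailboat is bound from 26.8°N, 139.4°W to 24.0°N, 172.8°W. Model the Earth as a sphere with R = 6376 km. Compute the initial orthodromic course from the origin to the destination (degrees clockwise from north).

272.2°

N = sin Δλ·cos φ₂ = -0.5029;  D = cos φ₁ sin φ₂ − sin φ₁ cos φ₂ cos Δλ = +0.0192
initial course = atan2(N, D) = 272.18°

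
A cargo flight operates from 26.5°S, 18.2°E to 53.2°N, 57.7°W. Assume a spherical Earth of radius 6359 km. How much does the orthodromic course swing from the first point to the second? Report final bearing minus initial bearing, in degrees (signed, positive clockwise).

At departure: θ₁ = atan2(sin Δλ cos φ₂, cos φ₁ sin φ₂ − sin φ₁ cos φ₂ cos Δλ) = 323.38°
At arrival: θ₂ = atan2(sin Δλ cos φ₁, −cos φ₂ sin φ₁ + sin φ₂ cos φ₁ cos Δλ) = 296.98°
Δθ = θ₂ − θ₁ = -26.4°

-26.4°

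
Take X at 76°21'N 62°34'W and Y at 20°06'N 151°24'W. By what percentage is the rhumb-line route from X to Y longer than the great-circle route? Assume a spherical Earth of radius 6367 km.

Great circle: σ = 1.2255 rad → d_gc = Rσ = 7802.8 km
Rhumb: Δφ = -0.9817, Δλ = -1.5504, Δψ = -1.7647, q = Δφ/Δψ = 0.5563 → d_rh = R√(Δφ²+q²Δλ²) = 8320.7 km
Excess = (8320.7 − 7802.8) / 7802.8 = 517.9 / 7802.8 = 6.64% ≈ 6.6%

6.6%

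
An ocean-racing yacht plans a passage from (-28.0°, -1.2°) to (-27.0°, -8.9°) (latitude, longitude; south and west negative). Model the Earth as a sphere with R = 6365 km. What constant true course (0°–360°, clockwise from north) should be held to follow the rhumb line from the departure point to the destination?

278.3°

Meridional parts: M(φ₁)=-0.5094, M(φ₂)=-0.4897 → ΔM = +0.0197;  Δλ = -0.1344 rad
tan C = Δλ / ΔM = -6.8298 → C = 278.33°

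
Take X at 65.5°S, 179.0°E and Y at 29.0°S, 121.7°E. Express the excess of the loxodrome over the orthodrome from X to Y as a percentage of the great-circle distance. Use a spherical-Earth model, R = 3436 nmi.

Great circle: σ = 0.8801 rad → d_gc = Rσ = 3023.9 nmi
Rhumb: Δφ = +0.6370, Δλ = -1.0001, Δψ = +0.9980, q = Δφ/Δψ = 0.6383 → d_rh = R√(Δφ²+q²Δλ²) = 3098.7 nmi
Excess = (3098.7 − 3023.9) / 3023.9 = 74.8 / 3023.9 = 2.47% ≈ 2.5%

2.5%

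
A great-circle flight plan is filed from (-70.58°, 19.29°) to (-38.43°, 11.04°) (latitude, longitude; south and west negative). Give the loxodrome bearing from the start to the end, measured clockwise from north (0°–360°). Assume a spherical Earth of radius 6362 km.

352.1°

Meridional parts: M(φ₁)=-1.7654, M(φ₂)=-0.7275 → ΔM = +1.0379;  Δλ = -0.1440 rad
tan C = Δλ / ΔM = -0.1387 → C = 352.10°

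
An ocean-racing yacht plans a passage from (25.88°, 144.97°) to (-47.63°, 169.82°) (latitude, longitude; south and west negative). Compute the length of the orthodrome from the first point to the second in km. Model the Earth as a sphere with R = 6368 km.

8540 km

Haversine: a = sin²(Δφ/2)+cos φ₁ cos φ₂ sin²(Δλ/2) = 0.38615;  σ = 2·atan2(√a,√(1−a))
σ = 76.838° → d = Rσ = 6368·1.34107 = 8540 km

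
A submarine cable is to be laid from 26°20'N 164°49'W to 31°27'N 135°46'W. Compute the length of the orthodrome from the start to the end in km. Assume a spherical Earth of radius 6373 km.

2877 km

Haversine: a = sin²(Δφ/2)+cos φ₁ cos φ₂ sin²(Δλ/2) = 0.05009;  σ = 2·atan2(√a,√(1−a))
σ = 25.864° → d = Rσ = 6373·0.45142 = 2877 km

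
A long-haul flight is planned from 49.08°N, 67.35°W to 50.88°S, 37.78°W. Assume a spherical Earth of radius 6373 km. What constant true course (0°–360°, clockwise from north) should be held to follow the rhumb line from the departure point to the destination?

165.7°

Meridional parts: M(φ₁)=+0.9859, M(φ₂)=-1.0348 → ΔM = -2.0207;  Δλ = +0.5161 rad
tan C = Δλ / ΔM = -0.2554 → C = 165.67°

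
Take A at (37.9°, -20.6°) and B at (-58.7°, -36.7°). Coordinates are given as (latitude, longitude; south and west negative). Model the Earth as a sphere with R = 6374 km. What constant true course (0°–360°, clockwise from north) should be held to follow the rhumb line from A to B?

Δψ = ln[tan(π/4+φ₂/2)/tan(π/4+φ₁/2)] = -1.9882
Δλ = -0.2810 rad (taken the short way round)
course = atan2(Δλ, Δψ) = 188.04°

188.0°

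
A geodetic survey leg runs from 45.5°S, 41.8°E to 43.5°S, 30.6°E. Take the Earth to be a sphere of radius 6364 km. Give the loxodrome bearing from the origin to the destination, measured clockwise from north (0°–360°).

284.1°

Δψ = ln[tan(π/4+φ₂/2)/tan(π/4+φ₁/2)] = +0.0489
Δλ = -0.1955 rad (taken the short way round)
course = atan2(Δλ, Δψ) = 284.06°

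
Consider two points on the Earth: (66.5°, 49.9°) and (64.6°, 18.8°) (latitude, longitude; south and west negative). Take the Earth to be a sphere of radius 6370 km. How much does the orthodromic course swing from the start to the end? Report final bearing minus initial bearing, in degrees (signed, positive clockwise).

-28.4°

Initial bearing θ₁ = atan2(sin Δλ cos φ₂, cos φ₁ sin φ₂ − sin φ₁ cos φ₂ cos Δλ) = 276.02°
Final bearing θ₂ = (initial bearing from the destination back to the start) + 180° = 247.59°
Δθ = θ₂ − θ₁ = -28.4°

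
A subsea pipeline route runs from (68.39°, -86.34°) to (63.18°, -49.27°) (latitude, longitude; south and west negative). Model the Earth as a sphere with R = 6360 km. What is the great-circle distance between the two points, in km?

Haversine: a = sin²(Δφ/2)+cos φ₁ cos φ₂ sin²(Δλ/2) = 0.01886;  σ = 2·atan2(√a,√(1−a))
σ = 15.786° → d = Rσ = 6360·0.27551 = 1752 km

1752 km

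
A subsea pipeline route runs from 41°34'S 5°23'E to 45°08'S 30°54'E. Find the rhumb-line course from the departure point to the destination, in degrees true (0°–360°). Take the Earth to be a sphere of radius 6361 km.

Meridional parts: M(φ₁)=-0.7990, M(φ₂)=-0.8847 → ΔM = -0.0856;  Δλ = +0.4453 rad
tan C = Δλ / ΔM = -5.2000 → C = 100.89°

100.9°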